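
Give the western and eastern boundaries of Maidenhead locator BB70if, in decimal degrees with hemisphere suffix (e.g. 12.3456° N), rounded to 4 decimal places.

145.3333° W, 145.2500° W

Field B=1, B=1: +1·20° lon, +1·10° lat → SW at lon -160°, lat -80°.
Square 7, 0: +7·2° lon, +0·1° lat → SW at lon -146°, lat -80°.
Subsquare i=8, f=5: +8·0.0833333° lon, +5·0.0416667° lat → SW at lon -145.333°, lat -79.7917°.
Cell spans 0.0833333° lon × 0.0416667° lat.
west 145.3333° W, east 145.2500° W.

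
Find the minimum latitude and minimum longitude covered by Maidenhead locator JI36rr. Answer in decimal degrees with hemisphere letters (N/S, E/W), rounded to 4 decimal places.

3.2917° S, 7.4167° E

Field J=9, I=8: +9·20° lon, +8·10° lat → SW at lon 0°, lat -10°.
Square 3, 6: +3·2° lon, +6·1° lat → SW at lon 6°, lat -4°.
Subsquare r=17, r=17: +17·0.0833333° lon, +17·0.0416667° lat → SW at lon 7.41667°, lat -3.29167°.
latitude 3.2917° S, longitude 7.4167° E.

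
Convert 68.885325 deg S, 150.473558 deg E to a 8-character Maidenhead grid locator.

Add 180° to longitude and 90° to latitude: 330.47356, 21.11468.
Field: 330.47356/20 → 16 → Q, 21.11468/10 → 2 → C; chars QC.
Square: 10.47356/2 → 5, 1.11468/1 → 1; chars 51.
Subsquare: 0.47356/0.0833333 → 5 → f, 0.11468/0.0416667 → 2 → c; chars fc.
Extended square: 0.05689/0.00833333 → 6, 0.03134/0.00416667 → 7; chars 67.

QC51fc67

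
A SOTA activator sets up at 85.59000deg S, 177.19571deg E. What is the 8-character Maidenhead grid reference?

RA84oj38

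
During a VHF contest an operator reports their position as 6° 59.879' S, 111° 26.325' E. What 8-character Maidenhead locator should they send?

OI53ra20

Shift to the Maidenhead origin (180°W, 90°S): lon 291.43875, lat 83.00202.
Field (20°×10°, letters A–R): lon ⌊291.43875/20⌋ = 14 → O; lat ⌊83.00202/10⌋ = 8 → I.
Square (2°×1°, digits 0–9): lon ⌊11.43875/2⌋ = 5; lat ⌊3.00202/1⌋ = 3.
Subsquare (5′×2.5′, letters a–x): lon ⌊1.43875/0.0833333⌋ = 17 → r; lat ⌊0.00202/0.0416667⌋ = 0 → a.
Extended square (30″×15″, digits 0–9): lon ⌊0.02208/0.00833333⌋ = 2; lat ⌊0.00202/0.00416667⌋ = 0.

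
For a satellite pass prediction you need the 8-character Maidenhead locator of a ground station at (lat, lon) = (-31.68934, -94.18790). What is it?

Add 180° to longitude and 90° to latitude: 85.81210, 58.31066.
Field: lon ⌊85.81210/20⌋ = 4 → E; lat ⌊58.31066/10⌋ = 5 → F.
Square: lon ⌊5.81210/2⌋ = 2; lat ⌊8.31066/1⌋ = 8.
Subsquare: lon ⌊1.81210/0.0833333⌋ = 21 → v; lat ⌊0.31066/0.0416667⌋ = 7 → h.
Extended square: lon ⌊0.06210/0.00833333⌋ = 7; lat ⌊0.01899/0.00416667⌋ = 4.

EF28vh74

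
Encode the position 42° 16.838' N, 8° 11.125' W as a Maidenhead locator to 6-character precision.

Add 180° to longitude and 90° to latitude: 171.8146, 132.2806.
Field (20°×10°, letters A–R): 171.8146/20 → 8 → I, 132.2806/10 → 13 → N; chars IN.
Square (2°×1°, digits 0–9): 11.8146/2 → 5, 2.2806/1 → 2; chars 52.
Subsquare (5′×2.5′, letters a–x): 1.8146/0.0833333 → 21 → v, 0.2806/0.0416667 → 6 → g; chars vg.

IN52vg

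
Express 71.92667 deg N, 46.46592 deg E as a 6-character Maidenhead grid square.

LQ31fw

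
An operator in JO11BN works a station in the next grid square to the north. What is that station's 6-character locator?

JO11bo

Latitude subsquare n = 13; +1 → 14 = o.
The longitude characters are unchanged.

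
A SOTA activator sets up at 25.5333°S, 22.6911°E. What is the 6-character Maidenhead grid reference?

KG14il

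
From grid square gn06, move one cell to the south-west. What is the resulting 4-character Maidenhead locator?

Longitude square 0; −1 → -1, wraps to 9, carry into field.
Longitude field G = 6; −1 → 5 = F.
Latitude square 6; −1 → 5.

FN95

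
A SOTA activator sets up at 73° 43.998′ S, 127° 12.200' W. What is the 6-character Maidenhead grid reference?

CB66jg

Shift to the Maidenhead origin (180°W, 90°S): lon 52.7967, lat 16.2667.
Field (20°×10°, letters A–R): lon ⌊52.7967/20⌋ = 2 → C; lat ⌊16.2667/10⌋ = 1 → B.
Square (2°×1°, digits 0–9): lon ⌊12.7967/2⌋ = 6; lat ⌊6.2667/1⌋ = 6.
Subsquare (5′×2.5′, letters a–x): lon ⌊0.7967/0.0833333⌋ = 9 → j; lat ⌊0.2667/0.0416667⌋ = 6 → g.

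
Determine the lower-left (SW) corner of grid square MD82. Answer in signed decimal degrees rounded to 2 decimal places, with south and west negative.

-58.00, 76.00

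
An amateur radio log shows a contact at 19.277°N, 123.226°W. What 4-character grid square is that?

CK89

Offset from 180°W / 90°S: lon 56.77°, lat 109.28°.
Field (20°×10°, letters A–R): 56.77/20 → 2 → C, 109.28/10 → 10 → K; chars CK.
Square (2°×1°, digits 0–9): 16.77/2 → 8, 9.28/1 → 9; chars 89.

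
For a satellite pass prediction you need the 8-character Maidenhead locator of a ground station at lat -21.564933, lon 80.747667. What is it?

NG08ik94

Shift to the Maidenhead origin (180°W, 90°S): lon 260.74767, lat 68.43507.
Field: lon ⌊260.74767/20⌋ = 13 → N; lat ⌊68.43507/10⌋ = 6 → G.
Square: lon ⌊0.74767/2⌋ = 0; lat ⌊8.43507/1⌋ = 8.
Subsquare: lon ⌊0.74767/0.0833333⌋ = 8 → i; lat ⌊0.43507/0.0416667⌋ = 10 → k.
Extended square: lon ⌊0.08100/0.00833333⌋ = 9; lat ⌊0.01840/0.00416667⌋ = 4.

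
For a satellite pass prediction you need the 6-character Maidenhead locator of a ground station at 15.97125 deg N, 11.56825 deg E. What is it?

JK55sx

Shift to the Maidenhead origin (180°W, 90°S): lon 191.5683, lat 105.9712.
Field: 191.5683/20 → 9 → J, 105.9712/10 → 10 → K; chars JK.
Square: 11.5683/2 → 5, 5.9712/1 → 5; chars 55.
Subsquare: 1.5683/0.0833333 → 18 → s, 0.9712/0.0416667 → 23 → x; chars sx.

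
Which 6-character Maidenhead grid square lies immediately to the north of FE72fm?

FE72fn

Latitude subsquare m = 12; +1 → 13 = n.
The longitude characters are unchanged.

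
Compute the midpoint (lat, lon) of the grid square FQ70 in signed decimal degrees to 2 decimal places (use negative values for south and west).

Field F=5, Q=16: +5·20° lon, +16·10° lat → SW at lon -80°, lat 70°.
Square 7, 0: +7·2° lon, +0·1° lat → SW at lon -66°, lat 70°.
Cell spans 2° lon × 1° lat. Centre is SW corner plus half of each.
latitude 70.50, longitude -65.00.

70.50, -65.00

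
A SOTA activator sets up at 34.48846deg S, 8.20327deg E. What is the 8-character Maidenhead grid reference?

JF45cm42

Offset from 180°W / 90°S: lon 188.20327°, lat 55.51154°.
Field: lon ⌊188.20327/20⌋ = 9 → J; lat ⌊55.51154/10⌋ = 5 → F.
Square: lon ⌊8.20327/2⌋ = 4; lat ⌊5.51154/1⌋ = 5.
Subsquare: lon ⌊0.20327/0.0833333⌋ = 2 → c; lat ⌊0.51154/0.0416667⌋ = 12 → m.
Extended square: lon ⌊0.03660/0.00833333⌋ = 4; lat ⌊0.01154/0.00416667⌋ = 2.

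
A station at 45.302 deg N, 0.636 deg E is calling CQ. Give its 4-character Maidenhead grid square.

JN05

Offset from 180°W / 90°S: lon 180.64°, lat 135.30°.
Field: 180.64/20 → 9 → J, 135.30/10 → 13 → N; chars JN.
Square: 0.64/2 → 0, 5.30/1 → 5; chars 05.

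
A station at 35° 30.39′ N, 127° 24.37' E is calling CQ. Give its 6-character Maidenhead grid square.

PM35qm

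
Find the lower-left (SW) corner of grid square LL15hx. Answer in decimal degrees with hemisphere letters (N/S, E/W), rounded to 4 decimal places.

25.9583° N, 42.5833° E

Field L=11, L=11: +11·20° lon, +11·10° lat → SW at lon 40°, lat 20°.
Square 1, 5: +1·2° lon, +5·1° lat → SW at lon 42°, lat 25°.
Subsquare h=7, x=23: +7·0.0833333° lon, +23·0.0416667° lat → SW at lon 42.5833°, lat 25.9583°.
latitude 25.9583° N, longitude 42.5833° E.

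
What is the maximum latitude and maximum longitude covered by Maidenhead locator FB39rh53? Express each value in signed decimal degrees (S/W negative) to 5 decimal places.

-70.69167, -72.53333

Field F=5, B=1: +5·20° lon, +1·10° lat → SW at lon -80°, lat -80°.
Square 3, 9: +3·2° lon, +9·1° lat → SW at lon -74°, lat -71°.
Subsquare r=17, h=7: +17·0.0833333° lon, +7·0.0416667° lat → SW at lon -72.5833°, lat -70.7083°.
Extended square 5, 3: +5·0.00833333° lon, +3·0.00416667° lat → SW at lon -72.5417°, lat -70.6958°.
Cell spans 0.00833333° lon × 0.00416667° lat. NE corner is SW corner plus one full cell.
latitude -70.69167, longitude -72.53333.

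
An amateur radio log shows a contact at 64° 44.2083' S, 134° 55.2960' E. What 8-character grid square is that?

Shift to the Maidenhead origin (180°W, 90°S): lon 314.92160, lat 25.26319.
Field (20°×10°, letters A–R): 314.92160/20 → 15 → P, 25.26319/10 → 2 → C; chars PC.
Square (2°×1°, digits 0–9): 14.92160/2 → 7, 5.26319/1 → 5; chars 75.
Subsquare (5′×2.5′, letters a–x): 0.92160/0.0833333 → 11 → l, 0.26319/0.0416667 → 6 → g; chars lg.
Extended square (30″×15″, digits 0–9): 0.00493/0.00833333 → 0, 0.01319/0.00416667 → 3; chars 03.

PC75lg03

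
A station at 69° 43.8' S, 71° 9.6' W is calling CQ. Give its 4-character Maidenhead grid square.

FC40

Offset from 180°W / 90°S: lon 108.84°, lat 20.27°.
Field: lon ⌊108.84/20⌋ = 5 → F; lat ⌊20.27/10⌋ = 2 → C.
Square: lon ⌊8.84/2⌋ = 4; lat ⌊0.27/1⌋ = 0.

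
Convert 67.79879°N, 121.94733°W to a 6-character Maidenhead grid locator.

Shift to the Maidenhead origin (180°W, 90°S): lon 58.0527, lat 157.7988.
Field (20°×10°, letters A–R): 58.0527/20 → 2 → C, 157.7988/10 → 15 → P; chars CP.
Square (2°×1°, digits 0–9): 18.0527/2 → 9, 7.7988/1 → 7; chars 97.
Subsquare (5′×2.5′, letters a–x): 0.0527/0.0833333 → 0 → a, 0.7988/0.0416667 → 19 → t; chars at.

CP97at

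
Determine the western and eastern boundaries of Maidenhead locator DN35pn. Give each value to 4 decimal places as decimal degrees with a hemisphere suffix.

112.7500° W, 112.6667° W

Field D=3, N=13: +3·20° lon, +13·10° lat → SW at lon -120°, lat 40°.
Square 3, 5: +3·2° lon, +5·1° lat → SW at lon -114°, lat 45°.
Subsquare p=15, n=13: +15·0.0833333° lon, +13·0.0416667° lat → SW at lon -112.75°, lat 45.5417°.
Cell spans 0.0833333° lon × 0.0416667° lat.
west 112.7500° W, east 112.6667° W.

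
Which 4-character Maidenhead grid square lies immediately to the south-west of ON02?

NN91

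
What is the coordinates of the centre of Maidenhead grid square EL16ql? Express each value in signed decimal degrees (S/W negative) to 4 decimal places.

26.4792, -96.6250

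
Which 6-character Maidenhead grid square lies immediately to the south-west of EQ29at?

EQ19xs

Longitude subsquare a = 0; −1 → -1, wraps to 23 = x, carry into square.
Longitude square 2; −1 → 1.
Latitude subsquare t = 19; −1 → 18 = s.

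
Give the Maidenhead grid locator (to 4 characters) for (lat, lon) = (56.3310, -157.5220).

BO16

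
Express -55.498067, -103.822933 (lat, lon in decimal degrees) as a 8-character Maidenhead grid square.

Shift to the Maidenhead origin (180°W, 90°S): lon 76.17707, lat 34.50193.
Field: lon ⌊76.17707/20⌋ = 3 → D; lat ⌊34.50193/10⌋ = 3 → D.
Square: lon ⌊16.17707/2⌋ = 8; lat ⌊4.50193/1⌋ = 4.
Subsquare: lon ⌊0.17707/0.0833333⌋ = 2 → c; lat ⌊0.50193/0.0416667⌋ = 12 → m.
Extended square: lon ⌊0.01040/0.00833333⌋ = 1; lat ⌊0.00193/0.00416667⌋ = 0.

DD84cm10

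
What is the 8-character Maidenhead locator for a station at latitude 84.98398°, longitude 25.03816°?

Offset from 180°W / 90°S: lon 205.03816°, lat 174.98398°.
Field: 205.03816/20 → 10 → K, 174.98398/10 → 17 → R; chars KR.
Square: 5.03816/2 → 2, 4.98398/1 → 4; chars 24.
Subsquare: 1.03816/0.0833333 → 12 → m, 0.98398/0.0416667 → 23 → x; chars mx.
Extended square: 0.03816/0.00833333 → 4, 0.02565/0.00416667 → 6; chars 46.

KR24mx46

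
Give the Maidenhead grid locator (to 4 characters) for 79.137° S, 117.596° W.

Shift to the Maidenhead origin (180°W, 90°S): lon 62.40, lat 10.86.
Field: lon ⌊62.40/20⌋ = 3 → D; lat ⌊10.86/10⌋ = 1 → B.
Square: lon ⌊2.40/2⌋ = 1; lat ⌊0.86/1⌋ = 0.

DB10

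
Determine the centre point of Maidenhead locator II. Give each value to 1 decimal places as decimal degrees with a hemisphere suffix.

Field I=8, I=8: +8·20° lon, +8·10° lat → SW at lon -20°, lat -10°.
Cell spans 20° lon × 10° lat. Centre is SW corner plus half of each.
latitude 5.0° S, longitude 10.0° W.

5.0° S, 10.0° W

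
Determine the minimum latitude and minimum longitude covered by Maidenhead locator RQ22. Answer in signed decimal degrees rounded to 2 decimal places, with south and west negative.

72.00, 164.00

Field R=17, Q=16: +17·20° lon, +16·10° lat → SW at lon 160°, lat 70°.
Square 2, 2: +2·2° lon, +2·1° lat → SW at lon 164°, lat 72°.
latitude 72.00, longitude 164.00.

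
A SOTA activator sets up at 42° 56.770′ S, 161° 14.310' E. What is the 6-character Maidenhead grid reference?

Shift to the Maidenhead origin (180°W, 90°S): lon 341.2385, lat 47.0538.
Field: 341.2385/20 → 17 → R, 47.0538/10 → 4 → E; chars RE.
Square: 1.2385/2 → 0, 7.0538/1 → 7; chars 07.
Subsquare: 1.2385/0.0833333 → 14 → o, 0.0538/0.0416667 → 1 → b; chars ob.

RE07ob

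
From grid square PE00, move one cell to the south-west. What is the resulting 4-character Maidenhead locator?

Longitude square 0; −1 → -1, wraps to 9, carry into field.
Longitude field P = 15; −1 → 14 = O.
Latitude square 0; −1 → -1, wraps to 9, carry into field.
Latitude field E = 4; −1 → 3 = D.

OD99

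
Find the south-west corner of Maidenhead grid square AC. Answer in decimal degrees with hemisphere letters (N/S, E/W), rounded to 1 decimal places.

70.0° S, 180.0° W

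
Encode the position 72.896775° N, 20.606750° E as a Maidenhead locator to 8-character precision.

KQ02hv25

Shift to the Maidenhead origin (180°W, 90°S): lon 200.60675, lat 162.89677.
Field (20°×10°, letters A–R): 200.60675/20 → 10 → K, 162.89677/10 → 16 → Q; chars KQ.
Square (2°×1°, digits 0–9): 0.60675/2 → 0, 2.89677/1 → 2; chars 02.
Subsquare (5′×2.5′, letters a–x): 0.60675/0.0833333 → 7 → h, 0.89677/0.0416667 → 21 → v; chars hv.
Extended square (30″×15″, digits 0–9): 0.02342/0.00833333 → 2, 0.02177/0.00416667 → 5; chars 25.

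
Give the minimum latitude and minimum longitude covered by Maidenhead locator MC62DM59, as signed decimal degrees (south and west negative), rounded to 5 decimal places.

-67.46250, 72.29167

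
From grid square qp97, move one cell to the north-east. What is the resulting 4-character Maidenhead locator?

RP08

Longitude square 9; +1 → 10, wraps to 0, carry into field.
Longitude field Q = 16; +1 → 17 = R.
Latitude square 7; +1 → 8.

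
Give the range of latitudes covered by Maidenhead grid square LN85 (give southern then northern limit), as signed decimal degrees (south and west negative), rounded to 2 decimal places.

45.00, 46.00

Field L=11, N=13: +11·20° lon, +13·10° lat → SW at lon 40°, lat 40°.
Square 8, 5: +8·2° lon, +5·1° lat → SW at lon 56°, lat 45°.
Cell spans 2° lon × 1° lat.
south 45.00, north 46.00.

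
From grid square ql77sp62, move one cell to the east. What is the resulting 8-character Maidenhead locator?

Longitude extended square 6; +1 → 7.
The latitude characters are unchanged.

QL77sp72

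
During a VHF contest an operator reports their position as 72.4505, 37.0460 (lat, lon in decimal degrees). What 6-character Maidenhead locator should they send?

KQ82mk

Add 180° to longitude and 90° to latitude: 217.0460, 162.4505.
Field: 217.0460/20 → 10 → K, 162.4505/10 → 16 → Q; chars KQ.
Square: 17.0460/2 → 8, 2.4505/1 → 2; chars 82.
Subsquare: 1.0460/0.0833333 → 12 → m, 0.4505/0.0416667 → 10 → k; chars mk.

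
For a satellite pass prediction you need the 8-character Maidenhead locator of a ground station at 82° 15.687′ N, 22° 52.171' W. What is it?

Shift to the Maidenhead origin (180°W, 90°S): lon 157.13048, lat 172.26145.
Field (20°×10°, letters A–R): 157.13048/20 → 7 → H, 172.26145/10 → 17 → R; chars HR.
Square (2°×1°, digits 0–9): 17.13048/2 → 8, 2.26145/1 → 2; chars 82.
Subsquare (5′×2.5′, letters a–x): 1.13048/0.0833333 → 13 → n, 0.26145/0.0416667 → 6 → g; chars ng.
Extended square (30″×15″, digits 0–9): 0.04715/0.00833333 → 5, 0.01145/0.00416667 → 2; chars 52.

HR82ng52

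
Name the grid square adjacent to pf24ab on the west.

PF14xb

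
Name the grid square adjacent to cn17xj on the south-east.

Longitude subsquare x = 23; +1 → 24, wraps to 0 = a, carry into square.
Longitude square 1; +1 → 2.
Latitude subsquare j = 9; −1 → 8 = i.

CN27ai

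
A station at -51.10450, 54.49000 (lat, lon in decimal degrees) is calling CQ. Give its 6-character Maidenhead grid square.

Offset from 180°W / 90°S: lon 234.4900°, lat 38.8955°.
Field: lon ⌊234.4900/20⌋ = 11 → L; lat ⌊38.8955/10⌋ = 3 → D.
Square: lon ⌊14.4900/2⌋ = 7; lat ⌊8.8955/1⌋ = 8.
Subsquare: lon ⌊0.4900/0.0833333⌋ = 5 → f; lat ⌊0.8955/0.0416667⌋ = 21 → v.

LD78fv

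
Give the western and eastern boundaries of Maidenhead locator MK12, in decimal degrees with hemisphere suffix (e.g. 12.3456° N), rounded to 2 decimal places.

62.00° E, 64.00° E

Field M=12, K=10: +12·20° lon, +10·10° lat → SW at lon 60°, lat 10°.
Square 1, 2: +1·2° lon, +2·1° lat → SW at lon 62°, lat 12°.
Cell spans 2° lon × 1° lat.
west 62.00° E, east 64.00° E.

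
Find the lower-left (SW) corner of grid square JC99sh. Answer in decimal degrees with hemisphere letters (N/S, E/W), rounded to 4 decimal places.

60.7083° S, 19.5000° E

Field J=9, C=2: +9·20° lon, +2·10° lat → SW at lon 0°, lat -70°.
Square 9, 9: +9·2° lon, +9·1° lat → SW at lon 18°, lat -61°.
Subsquare s=18, h=7: +18·0.0833333° lon, +7·0.0416667° lat → SW at lon 19.5°, lat -60.7083°.
latitude 60.7083° S, longitude 19.5000° E.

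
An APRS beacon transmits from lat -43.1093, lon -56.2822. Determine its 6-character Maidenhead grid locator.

GE16uv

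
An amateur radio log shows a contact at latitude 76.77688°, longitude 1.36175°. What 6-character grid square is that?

JQ06qs

Shift to the Maidenhead origin (180°W, 90°S): lon 181.3618, lat 166.7769.
Field: 181.3618/20 → 9 → J, 166.7769/10 → 16 → Q; chars JQ.
Square: 1.3618/2 → 0, 6.7769/1 → 6; chars 06.
Subsquare: 1.3618/0.0833333 → 16 → q, 0.7769/0.0416667 → 18 → s; chars qs.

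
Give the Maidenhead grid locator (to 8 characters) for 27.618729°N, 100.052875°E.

Offset from 180°W / 90°S: lon 280.05287°, lat 117.61873°.
Field: lon ⌊280.05287/20⌋ = 14 → O; lat ⌊117.61873/10⌋ = 11 → L.
Square: lon ⌊0.05287/2⌋ = 0; lat ⌊7.61873/1⌋ = 7.
Subsquare: lon ⌊0.05287/0.0833333⌋ = 0 → a; lat ⌊0.61873/0.0416667⌋ = 14 → o.
Extended square: lon ⌊0.05287/0.00833333⌋ = 6; lat ⌊0.03540/0.00416667⌋ = 8.

OL07ao68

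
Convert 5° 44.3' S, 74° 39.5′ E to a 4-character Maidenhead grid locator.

Offset from 180°W / 90°S: lon 254.66°, lat 84.26°.
Field: lon ⌊254.66/20⌋ = 12 → M; lat ⌊84.26/10⌋ = 8 → I.
Square: lon ⌊14.66/2⌋ = 7; lat ⌊4.26/1⌋ = 4.

MI74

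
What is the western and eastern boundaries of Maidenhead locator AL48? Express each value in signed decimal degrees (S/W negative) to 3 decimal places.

Field A=0, L=11: +0·20° lon, +11·10° lat → SW at lon -180°, lat 20°.
Square 4, 8: +4·2° lon, +8·1° lat → SW at lon -172°, lat 28°.
Cell spans 2° lon × 1° lat.
west -172.000, east -170.000.

-172.000, -170.000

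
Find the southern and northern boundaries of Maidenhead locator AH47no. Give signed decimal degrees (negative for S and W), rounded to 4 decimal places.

-12.4167, -12.3750

Field A=0, H=7: +0·20° lon, +7·10° lat → SW at lon -180°, lat -20°.
Square 4, 7: +4·2° lon, +7·1° lat → SW at lon -172°, lat -13°.
Subsquare n=13, o=14: +13·0.0833333° lon, +14·0.0416667° lat → SW at lon -170.917°, lat -12.4167°.
Cell spans 0.0833333° lon × 0.0416667° lat.
south -12.4167, north -12.3750.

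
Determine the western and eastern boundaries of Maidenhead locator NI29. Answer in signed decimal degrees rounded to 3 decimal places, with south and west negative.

Field N=13, I=8: +13·20° lon, +8·10° lat → SW at lon 80°, lat -10°.
Square 2, 9: +2·2° lon, +9·1° lat → SW at lon 84°, lat -1°.
Cell spans 2° lon × 1° lat.
west 84.000, east 86.000.

84.000, 86.000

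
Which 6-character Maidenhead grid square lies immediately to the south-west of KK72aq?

KK62xp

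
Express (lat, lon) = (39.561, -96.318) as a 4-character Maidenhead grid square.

Add 180° to longitude and 90° to latitude: 83.68, 129.56.
Field: lon ⌊83.68/20⌋ = 4 → E; lat ⌊129.56/10⌋ = 12 → M.
Square: lon ⌊3.68/2⌋ = 1; lat ⌊9.56/1⌋ = 9.

EM19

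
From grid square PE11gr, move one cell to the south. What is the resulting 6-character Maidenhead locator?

Latitude subsquare r = 17; −1 → 16 = q.
The longitude characters are unchanged.

PE11gq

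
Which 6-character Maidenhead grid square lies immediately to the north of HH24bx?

HH25ba

Latitude subsquare x = 23; +1 → 24, wraps to 0 = a, carry into square.
Latitude square 4; +1 → 5.
The longitude characters are unchanged.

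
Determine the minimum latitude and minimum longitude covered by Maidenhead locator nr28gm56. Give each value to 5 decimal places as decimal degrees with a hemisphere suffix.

Field N=13, R=17: +13·20° lon, +17·10° lat → SW at lon 80°, lat 80°.
Square 2, 8: +2·2° lon, +8·1° lat → SW at lon 84°, lat 88°.
Subsquare g=6, m=12: +6·0.0833333° lon, +12·0.0416667° lat → SW at lon 84.5°, lat 88.5°.
Extended square 5, 6: +5·0.00833333° lon, +6·0.00416667° lat → SW at lon 84.5417°, lat 88.525°.
latitude 88.52500° N, longitude 84.54167° E.

88.52500° N, 84.54167° E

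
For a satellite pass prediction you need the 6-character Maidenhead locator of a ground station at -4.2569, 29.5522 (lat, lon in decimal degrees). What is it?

KI45sr

Add 180° to longitude and 90° to latitude: 209.5522, 85.7431.
Field: 209.5522/20 → 10 → K, 85.7431/10 → 8 → I; chars KI.
Square: 9.5522/2 → 4, 5.7431/1 → 5; chars 45.
Subsquare: 1.5522/0.0833333 → 18 → s, 0.7431/0.0416667 → 17 → r; chars sr.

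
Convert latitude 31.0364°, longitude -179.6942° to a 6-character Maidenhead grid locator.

Offset from 180°W / 90°S: lon 0.3058°, lat 121.0364°.
Field: lon ⌊0.3058/20⌋ = 0 → A; lat ⌊121.0364/10⌋ = 12 → M.
Square: lon ⌊0.3058/2⌋ = 0; lat ⌊1.0364/1⌋ = 1.
Subsquare: lon ⌊0.3058/0.0833333⌋ = 3 → d; lat ⌊0.0364/0.0416667⌋ = 0 → a.

AM01da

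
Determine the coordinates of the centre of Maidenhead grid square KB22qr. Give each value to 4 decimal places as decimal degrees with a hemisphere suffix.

77.2708° S, 25.3750° E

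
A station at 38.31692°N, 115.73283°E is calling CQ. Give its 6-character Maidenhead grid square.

Offset from 180°W / 90°S: lon 295.7328°, lat 128.3169°.
Field: lon ⌊295.7328/20⌋ = 14 → O; lat ⌊128.3169/10⌋ = 12 → M.
Square: lon ⌊15.7328/2⌋ = 7; lat ⌊8.3169/1⌋ = 8.
Subsquare: lon ⌊1.7328/0.0833333⌋ = 20 → u; lat ⌊0.3169/0.0416667⌋ = 7 → h.

OM78uh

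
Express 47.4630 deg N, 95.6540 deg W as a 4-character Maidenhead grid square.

Offset from 180°W / 90°S: lon 84.35°, lat 137.46°.
Field: lon ⌊84.35/20⌋ = 4 → E; lat ⌊137.46/10⌋ = 13 → N.
Square: lon ⌊4.35/2⌋ = 2; lat ⌊7.46/1⌋ = 7.

EN27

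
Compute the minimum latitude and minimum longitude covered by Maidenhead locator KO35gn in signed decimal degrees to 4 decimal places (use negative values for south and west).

55.5417, 26.5000

Field K=10, O=14: +10·20° lon, +14·10° lat → SW at lon 20°, lat 50°.
Square 3, 5: +3·2° lon, +5·1° lat → SW at lon 26°, lat 55°.
Subsquare g=6, n=13: +6·0.0833333° lon, +13·0.0416667° lat → SW at lon 26.5°, lat 55.5417°.
latitude 55.5417, longitude 26.5000.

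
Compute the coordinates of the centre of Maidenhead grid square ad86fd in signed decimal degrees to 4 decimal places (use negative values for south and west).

-53.8542, -163.5417

Field A=0, D=3: +0·20° lon, +3·10° lat → SW at lon -180°, lat -60°.
Square 8, 6: +8·2° lon, +6·1° lat → SW at lon -164°, lat -54°.
Subsquare f=5, d=3: +5·0.0833333° lon, +3·0.0416667° lat → SW at lon -163.583°, lat -53.875°.
Cell spans 0.0833333° lon × 0.0416667° lat. Centre is SW corner plus half of each.
latitude -53.8542, longitude -163.5417.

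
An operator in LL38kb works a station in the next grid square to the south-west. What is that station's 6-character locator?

LL38ja

Longitude subsquare k = 10; −1 → 9 = j.
Latitude subsquare b = 1; −1 → 0 = a.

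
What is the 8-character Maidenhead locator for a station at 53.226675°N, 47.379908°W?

Shift to the Maidenhead origin (180°W, 90°S): lon 132.62009, lat 143.22668.
Field: lon ⌊132.62009/20⌋ = 6 → G; lat ⌊143.22668/10⌋ = 14 → O.
Square: lon ⌊12.62009/2⌋ = 6; lat ⌊3.22668/1⌋ = 3.
Subsquare: lon ⌊0.62009/0.0833333⌋ = 7 → h; lat ⌊0.22668/0.0416667⌋ = 5 → f.
Extended square: lon ⌊0.03676/0.00833333⌋ = 4; lat ⌊0.01834/0.00416667⌋ = 4.

GO63hf44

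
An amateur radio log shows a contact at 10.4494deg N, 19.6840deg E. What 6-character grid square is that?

JK90uk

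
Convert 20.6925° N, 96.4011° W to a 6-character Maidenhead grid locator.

EL10tq

Offset from 180°W / 90°S: lon 83.5989°, lat 110.6925°.
Field: 83.5989/20 → 4 → E, 110.6925/10 → 11 → L; chars EL.
Square: 3.5989/2 → 1, 0.6925/1 → 0; chars 10.
Subsquare: 1.5989/0.0833333 → 19 → t, 0.6925/0.0416667 → 16 → q; chars tq.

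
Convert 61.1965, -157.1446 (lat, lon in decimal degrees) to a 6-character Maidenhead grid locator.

Add 180° to longitude and 90° to latitude: 22.8554, 151.1965.
Field (20°×10°, letters A–R): 22.8554/20 → 1 → B, 151.1965/10 → 15 → P; chars BP.
Square (2°×1°, digits 0–9): 2.8554/2 → 1, 1.1965/1 → 1; chars 11.
Subsquare (5′×2.5′, letters a–x): 0.8554/0.0833333 → 10 → k, 0.1965/0.0416667 → 4 → e; chars ke.

BP11ke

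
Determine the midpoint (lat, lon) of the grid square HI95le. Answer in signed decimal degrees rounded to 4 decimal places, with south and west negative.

-4.8125, -21.0417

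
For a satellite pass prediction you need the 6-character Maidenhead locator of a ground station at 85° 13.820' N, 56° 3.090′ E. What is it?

Shift to the Maidenhead origin (180°W, 90°S): lon 236.0515, lat 175.2303.
Field: 236.0515/20 → 11 → L, 175.2303/10 → 17 → R; chars LR.
Square: 16.0515/2 → 8, 5.2303/1 → 5; chars 85.
Subsquare: 0.0515/0.0833333 → 0 → a, 0.2303/0.0416667 → 5 → f; chars af.

LR85af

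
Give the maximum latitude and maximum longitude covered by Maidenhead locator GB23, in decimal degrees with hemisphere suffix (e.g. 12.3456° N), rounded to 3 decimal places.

76.000° S, 54.000° W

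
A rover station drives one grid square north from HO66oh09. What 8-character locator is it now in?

Latitude extended square 9; +1 → 10, wraps to 0, carry into subsquare.
Latitude subsquare h = 7; +1 → 8 = i.
The longitude characters are unchanged.

HO66oi00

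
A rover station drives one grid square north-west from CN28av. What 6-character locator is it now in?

CN18xw

Longitude subsquare a = 0; −1 → -1, wraps to 23 = x, carry into square.
Longitude square 2; −1 → 1.
Latitude subsquare v = 21; +1 → 22 = w.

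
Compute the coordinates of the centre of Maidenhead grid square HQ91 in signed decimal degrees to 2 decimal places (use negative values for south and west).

71.50, -21.00

Field H=7, Q=16: +7·20° lon, +16·10° lat → SW at lon -40°, lat 70°.
Square 9, 1: +9·2° lon, +1·1° lat → SW at lon -22°, lat 71°.
Cell spans 2° lon × 1° lat. Centre is SW corner plus half of each.
latitude 71.50, longitude -21.00.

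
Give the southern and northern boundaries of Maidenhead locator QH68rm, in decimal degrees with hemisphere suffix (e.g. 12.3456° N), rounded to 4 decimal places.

11.5000° S, 11.4583° S

Field Q=16, H=7: +16·20° lon, +7·10° lat → SW at lon 140°, lat -20°.
Square 6, 8: +6·2° lon, +8·1° lat → SW at lon 152°, lat -12°.
Subsquare r=17, m=12: +17·0.0833333° lon, +12·0.0416667° lat → SW at lon 153.417°, lat -11.5°.
Cell spans 0.0833333° lon × 0.0416667° lat.
south 11.5000° S, north 11.4583° S.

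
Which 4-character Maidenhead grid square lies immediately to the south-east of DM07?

DM16

Longitude square 0; +1 → 1.
Latitude square 7; −1 → 6.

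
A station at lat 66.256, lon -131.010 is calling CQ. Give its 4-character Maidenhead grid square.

CP46

Offset from 180°W / 90°S: lon 48.99°, lat 156.26°.
Field: 48.99/20 → 2 → C, 156.26/10 → 15 → P; chars CP.
Square: 8.99/2 → 4, 6.26/1 → 6; chars 46.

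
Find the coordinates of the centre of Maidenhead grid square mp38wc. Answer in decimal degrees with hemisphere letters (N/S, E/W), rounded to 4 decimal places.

68.1042° N, 67.8750° E

Field M=12, P=15: +12·20° lon, +15·10° lat → SW at lon 60°, lat 60°.
Square 3, 8: +3·2° lon, +8·1° lat → SW at lon 66°, lat 68°.
Subsquare w=22, c=2: +22·0.0833333° lon, +2·0.0416667° lat → SW at lon 67.8333°, lat 68.0833°.
Cell spans 0.0833333° lon × 0.0416667° lat. Centre is SW corner plus half of each.
latitude 68.1042° N, longitude 67.8750° E.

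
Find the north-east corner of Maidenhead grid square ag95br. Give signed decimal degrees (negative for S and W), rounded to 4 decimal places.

-24.2500, -161.8333

Field A=0, G=6: +0·20° lon, +6·10° lat → SW at lon -180°, lat -30°.
Square 9, 5: +9·2° lon, +5·1° lat → SW at lon -162°, lat -25°.
Subsquare b=1, r=17: +1·0.0833333° lon, +17·0.0416667° lat → SW at lon -161.917°, lat -24.2917°.
Cell spans 0.0833333° lon × 0.0416667° lat. NE corner is SW corner plus one full cell.
latitude -24.2500, longitude -161.8333.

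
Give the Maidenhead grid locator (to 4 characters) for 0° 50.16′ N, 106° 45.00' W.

DJ60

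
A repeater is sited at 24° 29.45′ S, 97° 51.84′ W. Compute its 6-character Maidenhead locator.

EG15bm

Offset from 180°W / 90°S: lon 82.1360°, lat 65.5092°.
Field: lon ⌊82.1360/20⌋ = 4 → E; lat ⌊65.5092/10⌋ = 6 → G.
Square: lon ⌊2.1360/2⌋ = 1; lat ⌊5.5092/1⌋ = 5.
Subsquare: lon ⌊0.1360/0.0833333⌋ = 1 → b; lat ⌊0.5092/0.0416667⌋ = 12 → m.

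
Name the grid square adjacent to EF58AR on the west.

Longitude subsquare a = 0; −1 → -1, wraps to 23 = x, carry into square.
Longitude square 5; −1 → 4.
The latitude characters are unchanged.

EF48xr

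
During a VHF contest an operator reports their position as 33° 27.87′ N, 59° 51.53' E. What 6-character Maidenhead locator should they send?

Shift to the Maidenhead origin (180°W, 90°S): lon 239.8588, lat 123.4645.
Field: 239.8588/20 → 11 → L, 123.4645/10 → 12 → M; chars LM.
Square: 19.8588/2 → 9, 3.4645/1 → 3; chars 93.
Subsquare: 1.8588/0.0833333 → 22 → w, 0.4645/0.0416667 → 11 → l; chars wl.

LM93wl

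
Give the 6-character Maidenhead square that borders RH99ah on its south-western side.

RH89xg

Longitude subsquare a = 0; −1 → -1, wraps to 23 = x, carry into square.
Longitude square 9; −1 → 8.
Latitude subsquare h = 7; −1 → 6 = g.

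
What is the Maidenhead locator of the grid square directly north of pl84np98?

PL84np99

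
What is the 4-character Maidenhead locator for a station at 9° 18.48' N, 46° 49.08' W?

GJ69

Add 180° to longitude and 90° to latitude: 133.18, 99.31.
Field: 133.18/20 → 6 → G, 99.31/10 → 9 → J; chars GJ.
Square: 13.18/2 → 6, 9.31/1 → 9; chars 69.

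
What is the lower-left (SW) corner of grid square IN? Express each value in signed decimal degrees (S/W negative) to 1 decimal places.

40.0, -20.0

Field I=8, N=13: +8·20° lon, +13·10° lat → SW at lon -20°, lat 40°.
latitude 40.0, longitude -20.0.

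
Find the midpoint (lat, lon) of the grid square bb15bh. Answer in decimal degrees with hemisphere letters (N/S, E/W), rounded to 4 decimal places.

74.6875° S, 157.8750° W

Field B=1, B=1: +1·20° lon, +1·10° lat → SW at lon -160°, lat -80°.
Square 1, 5: +1·2° lon, +5·1° lat → SW at lon -158°, lat -75°.
Subsquare b=1, h=7: +1·0.0833333° lon, +7·0.0416667° lat → SW at lon -157.917°, lat -74.7083°.
Cell spans 0.0833333° lon × 0.0416667° lat. Centre is SW corner plus half of each.
latitude 74.6875° S, longitude 157.8750° W.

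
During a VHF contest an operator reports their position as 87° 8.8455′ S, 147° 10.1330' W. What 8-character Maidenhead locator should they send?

BA62ju94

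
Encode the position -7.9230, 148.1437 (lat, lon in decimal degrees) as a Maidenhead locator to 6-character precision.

QI42bb

Shift to the Maidenhead origin (180°W, 90°S): lon 328.1437, lat 82.0770.
Field: 328.1437/20 → 16 → Q, 82.0770/10 → 8 → I; chars QI.
Square: 8.1437/2 → 4, 2.0770/1 → 2; chars 42.
Subsquare: 0.1437/0.0833333 → 1 → b, 0.0770/0.0416667 → 1 → b; chars bb.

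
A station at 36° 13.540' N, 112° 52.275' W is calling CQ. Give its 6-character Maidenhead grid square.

Offset from 180°W / 90°S: lon 67.1287°, lat 126.2257°.
Field: lon ⌊67.1287/20⌋ = 3 → D; lat ⌊126.2257/10⌋ = 12 → M.
Square: lon ⌊7.1287/2⌋ = 3; lat ⌊6.2257/1⌋ = 6.
Subsquare: lon ⌊1.1287/0.0833333⌋ = 13 → n; lat ⌊0.2257/0.0416667⌋ = 5 → f.

DM36nf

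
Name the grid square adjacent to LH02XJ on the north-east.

Longitude subsquare x = 23; +1 → 24, wraps to 0 = a, carry into square.
Longitude square 0; +1 → 1.
Latitude subsquare j = 9; +1 → 10 = k.

LH12ak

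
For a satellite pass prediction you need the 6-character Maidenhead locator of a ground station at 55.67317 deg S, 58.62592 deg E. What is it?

LD94hh

Offset from 180°W / 90°S: lon 238.6259°, lat 34.3268°.
Field (20°×10°, letters A–R): 238.6259/20 → 11 → L, 34.3268/10 → 3 → D; chars LD.
Square (2°×1°, digits 0–9): 18.6259/2 → 9, 4.3268/1 → 4; chars 94.
Subsquare (5′×2.5′, letters a–x): 0.6259/0.0833333 → 7 → h, 0.3268/0.0416667 → 7 → h; chars hh.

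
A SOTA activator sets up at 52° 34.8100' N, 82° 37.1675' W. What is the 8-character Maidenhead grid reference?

EO82qn59

Shift to the Maidenhead origin (180°W, 90°S): lon 97.38054, lat 142.58017.
Field: 97.38054/20 → 4 → E, 142.58017/10 → 14 → O; chars EO.
Square: 17.38054/2 → 8, 2.58017/1 → 2; chars 82.
Subsquare: 1.38054/0.0833333 → 16 → q, 0.58017/0.0416667 → 13 → n; chars qn.
Extended square: 0.04721/0.00833333 → 5, 0.03850/0.00416667 → 9; chars 59.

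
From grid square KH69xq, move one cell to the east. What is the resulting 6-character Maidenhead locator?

KH79aq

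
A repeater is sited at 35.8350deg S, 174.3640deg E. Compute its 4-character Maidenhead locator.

RF74

Add 180° to longitude and 90° to latitude: 354.36, 54.16.
Field (20°×10°, letters A–R): lon ⌊354.36/20⌋ = 17 → R; lat ⌊54.16/10⌋ = 5 → F.
Square (2°×1°, digits 0–9): lon ⌊14.36/2⌋ = 7; lat ⌊4.16/1⌋ = 4.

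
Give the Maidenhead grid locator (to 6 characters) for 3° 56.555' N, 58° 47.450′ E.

Add 180° to longitude and 90° to latitude: 238.7908, 93.9426.
Field: lon ⌊238.7908/20⌋ = 11 → L; lat ⌊93.9426/10⌋ = 9 → J.
Square: lon ⌊18.7908/2⌋ = 9; lat ⌊3.9426/1⌋ = 3.
Subsquare: lon ⌊0.7908/0.0833333⌋ = 9 → j; lat ⌊0.9426/0.0416667⌋ = 22 → w.

LJ93jw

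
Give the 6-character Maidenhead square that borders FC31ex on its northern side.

Latitude subsquare x = 23; +1 → 24, wraps to 0 = a, carry into square.
Latitude square 1; +1 → 2.
The longitude characters are unchanged.

FC32ea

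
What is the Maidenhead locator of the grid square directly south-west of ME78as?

ME68xr

Longitude subsquare a = 0; −1 → -1, wraps to 23 = x, carry into square.
Longitude square 7; −1 → 6.
Latitude subsquare s = 18; −1 → 17 = r.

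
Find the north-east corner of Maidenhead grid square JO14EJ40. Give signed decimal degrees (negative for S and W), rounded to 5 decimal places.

Field J=9, O=14: +9·20° lon, +14·10° lat → SW at lon 0°, lat 50°.
Square 1, 4: +1·2° lon, +4·1° lat → SW at lon 2°, lat 54°.
Subsquare e=4, j=9: +4·0.0833333° lon, +9·0.0416667° lat → SW at lon 2.33333°, lat 54.375°.
Extended square 4, 0: +4·0.00833333° lon, +0·0.00416667° lat → SW at lon 2.36667°, lat 54.375°.
Cell spans 0.00833333° lon × 0.00416667° lat. NE corner is SW corner plus one full cell.
latitude 54.37917, longitude 2.37500.

54.37917, 2.37500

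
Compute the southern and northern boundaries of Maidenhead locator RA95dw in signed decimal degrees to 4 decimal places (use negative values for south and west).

-84.0833, -84.0417

Field R=17, A=0: +17·20° lon, +0·10° lat → SW at lon 160°, lat -90°.
Square 9, 5: +9·2° lon, +5·1° lat → SW at lon 178°, lat -85°.
Subsquare d=3, w=22: +3·0.0833333° lon, +22·0.0416667° lat → SW at lon 178.25°, lat -84.0833°.
Cell spans 0.0833333° lon × 0.0416667° lat.
south -84.0833, north -84.0417.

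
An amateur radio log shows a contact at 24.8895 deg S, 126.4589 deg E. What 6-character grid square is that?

Add 180° to longitude and 90° to latitude: 306.4589, 65.1105.
Field (20°×10°, letters A–R): lon ⌊306.4589/20⌋ = 15 → P; lat ⌊65.1105/10⌋ = 6 → G.
Square (2°×1°, digits 0–9): lon ⌊6.4589/2⌋ = 3; lat ⌊5.1105/1⌋ = 5.
Subsquare (5′×2.5′, letters a–x): lon ⌊0.4589/0.0833333⌋ = 5 → f; lat ⌊0.1105/0.0416667⌋ = 2 → c.

PG35fc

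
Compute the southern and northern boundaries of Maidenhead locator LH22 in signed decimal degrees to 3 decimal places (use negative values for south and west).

-18.000, -17.000

Field L=11, H=7: +11·20° lon, +7·10° lat → SW at lon 40°, lat -20°.
Square 2, 2: +2·2° lon, +2·1° lat → SW at lon 44°, lat -18°.
Cell spans 2° lon × 1° lat.
south -18.000, north -17.000.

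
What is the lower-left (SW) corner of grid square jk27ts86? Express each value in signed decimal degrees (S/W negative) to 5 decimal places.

17.77500, 5.65000

Field J=9, K=10: +9·20° lon, +10·10° lat → SW at lon 0°, lat 10°.
Square 2, 7: +2·2° lon, +7·1° lat → SW at lon 4°, lat 17°.
Subsquare t=19, s=18: +19·0.0833333° lon, +18·0.0416667° lat → SW at lon 5.58333°, lat 17.75°.
Extended square 8, 6: +8·0.00833333° lon, +6·0.00416667° lat → SW at lon 5.65°, lat 17.775°.
latitude 17.77500, longitude 5.65000.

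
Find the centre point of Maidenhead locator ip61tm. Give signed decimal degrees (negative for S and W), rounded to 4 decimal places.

61.5208, -6.3750

Field I=8, P=15: +8·20° lon, +15·10° lat → SW at lon -20°, lat 60°.
Square 6, 1: +6·2° lon, +1·1° lat → SW at lon -8°, lat 61°.
Subsquare t=19, m=12: +19·0.0833333° lon, +12·0.0416667° lat → SW at lon -6.41667°, lat 61.5°.
Cell spans 0.0833333° lon × 0.0416667° lat. Centre is SW corner plus half of each.
latitude 61.5208, longitude -6.3750.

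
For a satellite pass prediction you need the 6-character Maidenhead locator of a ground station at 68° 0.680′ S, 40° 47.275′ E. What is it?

Shift to the Maidenhead origin (180°W, 90°S): lon 220.7879, lat 21.9887.
Field: 220.7879/20 → 11 → L, 21.9887/10 → 2 → C; chars LC.
Square: 0.7879/2 → 0, 1.9887/1 → 1; chars 01.
Subsquare: 0.7879/0.0833333 → 9 → j, 0.9887/0.0416667 → 23 → x; chars jx.

LC01jx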